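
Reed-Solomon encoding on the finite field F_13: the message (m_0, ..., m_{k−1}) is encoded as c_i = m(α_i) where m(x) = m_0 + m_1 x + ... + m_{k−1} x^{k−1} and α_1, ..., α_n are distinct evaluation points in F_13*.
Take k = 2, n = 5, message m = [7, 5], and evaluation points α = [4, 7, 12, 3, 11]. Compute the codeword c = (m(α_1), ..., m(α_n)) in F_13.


c = [1, 3, 2, 9, 10]

Message polynomial: m(x) = 7 + 5·x (mod 13).
For each evaluation point α_i, compute m(α_i) mod 13:
  α_1 = 4: Horner steps 5 → 1, so m(4) = 1.
  α_2 = 7: Horner steps 5 → 3, so m(7) = 3.
  α_3 = 12: Horner steps 5 → 2, so m(12) = 2.
  α_4 = 3: Horner steps 5 → 9, so m(3) = 9.
  α_5 = 11: Horner steps 5 → 10, so m(11) = 10.
Codeword c = [1, 3, 2, 9, 10] ∈ F_13^5.


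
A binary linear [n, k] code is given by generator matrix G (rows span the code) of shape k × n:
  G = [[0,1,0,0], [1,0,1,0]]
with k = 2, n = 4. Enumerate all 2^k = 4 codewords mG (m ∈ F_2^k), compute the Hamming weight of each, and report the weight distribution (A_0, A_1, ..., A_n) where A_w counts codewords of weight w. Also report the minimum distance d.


Weight distribution: A_0 = 1, A_1 = 1, A_2 = 1, A_3 = 1. Minimum distance d = 1.

Enumerate all 2^2 = 4 messages m ∈ F_2^2.
For each, compute codeword c = mG in F_2^4, then tally its weight.
  m = 00 → c = 0000, weight = 0.
  m = 10 → c = 0100, weight = 1.
  m = 01 → c = 1010, weight = 2.
  m = 11 → c = 1110, weight = 3.
Tally weights:
  weight 0: 1 codewords.
  weight 1: 1 codewords.
  weight 2: 1 codewords.
  weight 3: 1 codewords.
Minimum distance d = smallest w > 0 with A_w > 0 = 1.
Sanity: Σ A_w = 4 = 2^2 = 4 ✓.


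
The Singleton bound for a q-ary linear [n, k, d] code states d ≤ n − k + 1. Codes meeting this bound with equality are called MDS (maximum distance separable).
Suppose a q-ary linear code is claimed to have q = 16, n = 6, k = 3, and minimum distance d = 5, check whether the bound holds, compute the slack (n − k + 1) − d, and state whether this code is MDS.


Singleton RHS = n − k + 1 = 4, slack = -1, bound violated (no such code; not MDS).

Singleton bound: d ≤ n − k + 1.
Here n = 6, k = 3, so n − k + 1 = 4.
Given d = 5, check d ≤ 4: NO.
Slack = (n − k + 1) − d = -1.
The slack is negative: d = 5 exceeds n − k + 1 = 4 by 1, so the Singleton bound is violated and no linear [6, 3, 5]_16 code can exist. In particular it is not MDS (MDS requires d = n − k + 1 exactly).
Description: the claimed parameters are [6, 3, 5]_16; such a code would be impossible (violates the Singleton bound).


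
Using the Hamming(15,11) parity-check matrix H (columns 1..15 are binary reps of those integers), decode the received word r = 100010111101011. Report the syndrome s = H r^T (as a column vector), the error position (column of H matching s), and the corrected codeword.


s = (0, 1, 0, 1)^T, error position = 5, corrected codeword c = 100000111101011

Compute s = H r^T mod 2 one row at a time:
  s_1 = 1 + 1 + 1 + 0 + 1 + 0 + 1 + 1 = 6 ≡ 0 (mod 2).
  s_2 = 0 + 1 + 0 + 1 + 1 + 0 + 1 + 1 = 5 ≡ 1 (mod 2).
  s_3 = 0 + 0 + 0 + 1 + 1 + 0 + 1 + 1 = 4 ≡ 0 (mod 2).
  s_4 = 1 + 0 + 1 + 1 + 1 + 0 + 0 + 1 = 5 ≡ 1 (mod 2).
s = (0, 1, 0, 1)^T — this equals column 5 of H (binary 0101), so error is at position 5.
Correct: flip bit 5 of r = 100010111101011 to get c = 100000111101011.


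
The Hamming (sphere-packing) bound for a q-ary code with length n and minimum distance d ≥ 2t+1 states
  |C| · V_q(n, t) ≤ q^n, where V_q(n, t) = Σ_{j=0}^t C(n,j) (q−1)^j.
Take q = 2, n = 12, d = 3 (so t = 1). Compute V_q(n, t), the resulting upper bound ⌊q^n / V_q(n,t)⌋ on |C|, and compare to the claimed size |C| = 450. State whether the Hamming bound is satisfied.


V_q(n, t) = 13, q^n = 4096, Hamming bound = 315, |C| = 450 > bound (violated).

Step 1: Compute V_q(n, t) = Σ_{j=0}^1 C(n, j) (q−1)^j.
  j = 0: C(12,0)·(1)^0 = 1·1 = 1.
  j = 1: C(12,1)·(1)^1 = 12·1 = 12.
  V_q(n, t) = 1 + 12 = 13.
Step 2: q^n = 2^12 = 4096.
Step 3: Hamming bound ⌊q^n / V_q(n,t)⌋ = ⌊4096/13⌋ = 315.
Step 4: Compare |C| = 450 to 315: violated.
The claimed |C| lies above the Hamming bound, so no 2-ary code of length 12 with d ≥ 3 can have 450 codewords.


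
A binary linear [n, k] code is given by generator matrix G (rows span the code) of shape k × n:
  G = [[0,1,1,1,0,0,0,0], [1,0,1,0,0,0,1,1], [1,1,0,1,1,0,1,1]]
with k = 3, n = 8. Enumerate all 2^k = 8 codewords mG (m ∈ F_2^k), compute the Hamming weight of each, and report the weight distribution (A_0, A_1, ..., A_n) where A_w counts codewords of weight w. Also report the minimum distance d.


Weight distribution: A_0 = 1, A_1 = 1, A_3 = 1, A_4 = 2, A_5 = 2, A_6 = 1. Minimum distance d = 1.

Enumerate all 2^3 = 8 messages m ∈ F_2^3.
For each, compute codeword c = mG in F_2^8, then tally its weight.
  m = 000 → c = 00000000, weight = 0.
  m = 100 → c = 01110000, weight = 3.
  m = 010 → c = 10100011, weight = 4.
  m = 110 → c = 11010011, weight = 5.
  m = 001 → c = 11011011, weight = 6.
  m = 101 → c = 10101011, weight = 5.
  m = 011 → c = 01111000, weight = 4.
  m = 111 → c = 00001000, weight = 1.
Tally weights:
  weight 0: 1 codewords.
  weight 1: 1 codewords.
  weight 3: 1 codewords.
  weight 4: 2 codewords.
  weight 5: 2 codewords.
  weight 6: 1 codewords.
Minimum distance d = smallest w > 0 with A_w > 0 = 1.
Sanity: Σ A_w = 8 = 2^3 = 8 ✓.


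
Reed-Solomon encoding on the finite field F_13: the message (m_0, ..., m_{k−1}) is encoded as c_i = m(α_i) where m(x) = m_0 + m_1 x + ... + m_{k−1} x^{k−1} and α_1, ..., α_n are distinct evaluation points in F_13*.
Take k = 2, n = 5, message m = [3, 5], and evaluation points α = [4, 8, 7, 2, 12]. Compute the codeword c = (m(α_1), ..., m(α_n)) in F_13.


c = [10, 4, 12, 0, 11]

Message polynomial: m(x) = 3 + 5·x (mod 13).
For each evaluation point α_i, compute m(α_i) mod 13:
  α_1 = 4: Horner steps 5 → 10, so m(4) = 10.
  α_2 = 8: Horner steps 5 → 4, so m(8) = 4.
  α_3 = 7: Horner steps 5 → 12, so m(7) = 12.
  α_4 = 2: Horner steps 5 → 0, so m(2) = 0.
  α_5 = 12: Horner steps 5 → 11, so m(12) = 11.
Codeword c = [10, 4, 12, 0, 11] ∈ F_13^5.


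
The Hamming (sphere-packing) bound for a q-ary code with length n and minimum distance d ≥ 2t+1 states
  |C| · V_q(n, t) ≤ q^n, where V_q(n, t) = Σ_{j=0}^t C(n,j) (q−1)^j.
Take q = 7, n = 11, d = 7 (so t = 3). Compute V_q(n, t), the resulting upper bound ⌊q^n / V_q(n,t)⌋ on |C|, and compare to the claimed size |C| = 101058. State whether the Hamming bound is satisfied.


V_q(n, t) = 37687, q^n = 1977326743, Hamming bound = 52467, |C| = 101058 > bound (violated).

Step 1: Compute V_q(n, t) = Σ_{j=0}^3 C(n, j) (q−1)^j.
  j = 0: C(11,0)·(6)^0 = 1·1 = 1.
  j = 1: C(11,1)·(6)^1 = 11·6 = 66.
  j = 2: C(11,2)·(6)^2 = 55·36 = 1980.
  j = 3: C(11,3)·(6)^3 = 165·216 = 35640.
  V_q(n, t) = 1 + 66 + 1980 + 35640 = 37687.
Step 2: q^n = 7^11 = 1977326743.
Step 3: Hamming bound ⌊q^n / V_q(n,t)⌋ = ⌊1977326743/37687⌋ = 52467.
Step 4: Compare |C| = 101058 to 52467: violated.
The claimed |C| lies above the Hamming bound, so no 7-ary code of length 11 with d ≥ 7 can have 101058 codewords.


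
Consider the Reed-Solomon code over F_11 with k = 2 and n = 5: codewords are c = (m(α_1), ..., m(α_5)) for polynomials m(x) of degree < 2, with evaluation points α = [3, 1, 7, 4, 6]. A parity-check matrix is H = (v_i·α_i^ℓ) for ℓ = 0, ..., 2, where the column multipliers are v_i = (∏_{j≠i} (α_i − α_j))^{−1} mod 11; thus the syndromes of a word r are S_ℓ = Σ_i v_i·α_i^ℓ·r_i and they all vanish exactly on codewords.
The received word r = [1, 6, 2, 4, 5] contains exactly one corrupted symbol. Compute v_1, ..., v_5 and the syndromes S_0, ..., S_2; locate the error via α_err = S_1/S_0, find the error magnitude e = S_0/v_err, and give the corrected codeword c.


S = (2, 1, 6), error at position 5, error magnitude e = 6, c = [1, 6, 2, 4, 10].

Step 1: column multipliers v_i = (∏_{j≠i}(α_i − α_j))^{−1} mod 11.
  i = 1 (α = 3): (3−1)(3−7)(3−4)(3−6) = 2·(−4)·(−1)·(−3) = −24 ≡ 9, so v_1 = 9^{−1} = 5 (mod 11).
  i = 2 (α = 1): (1−3)(1−7)(1−4)(1−6) = (−2)·(−6)·(−3)·(−5) = 180 ≡ 4, so v_2 = 4^{−1} = 3 (mod 11).
  i = 3 (α = 7): (7−3)(7−1)(7−4)(7−6) = 4·6·3·1 = 72 ≡ 6, so v_3 = 6^{−1} = 2 (mod 11).
  i = 4 (α = 4): (4−3)(4−1)(4−7)(4−6) = 1·3·(−3)·(−2) = 18 ≡ 7, so v_4 = 7^{−1} = 8 (mod 11).
  i = 5 (α = 6): (6−3)(6−1)(6−7)(6−4) = 3·5·(−1)·2 = −30 ≡ 3, so v_5 = 3^{−1} = 4 (mod 11).
  v = [5, 3, 2, 8, 4].
Step 2: syndromes of r = [1, 6, 2, 4, 5] (all sums mod 11).
  S_0 = Σ v_i r_i = 5·1 + 3·6 + 2·2 + 8·4 + 4·5 = 79 ≡ 2.
  S_1 = Σ v_i α_i r_i = 5·3·1 + 3·1·6 + 2·7·2 + 8·4·4 + 4·6·5 = 309 ≡ 1.
  α_i^2 mod 11 = [9, 1, 5, 5, 3].
  S_2 = Σ v_i α_i^2 r_i = 5·9·1 + 3·1·6 + 2·5·2 + 8·5·4 + 4·3·5 = 303 ≡ 6.
  S = (2, 1, 6) ≠ 0, so r is not a codeword (an error is present).
Step 3: locate the error. For a single error e at position i, S_ℓ = v_i·e·α_i^ℓ, so α_err = S_1/S_0.
  S_0^{−1} = 2^{−1} = 6 (mod 11), so α_err = 1·6 = 6 ≡ 6 = α_5. Error position i = 5.
  Consistency check: S_2/S_1 = 6·1 = 6 ≡ 6 = α_err ✓ (single-error assumption holds).
Step 4: error magnitude e = S_0/v_5 = S_0·∏_{j≠5}(α_5 − α_j) = 2·3 = 6 ≡ 6 (mod 11).
Step 5: correct position 5: c_5 = r_5 − e = 5 − 6 ≡ 10 (mod 11). Hence c = [1, 6, 2, 4, 10].
  Check: interpolating c through the α_i gives m(x) = 3 + 3·x (degree < 2) with m(α_i) = c_i for every i, so c is indeed a codeword.


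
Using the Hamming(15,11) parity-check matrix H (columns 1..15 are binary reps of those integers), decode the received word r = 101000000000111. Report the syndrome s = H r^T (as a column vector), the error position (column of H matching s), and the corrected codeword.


s = (1, 1, 1, 0)^T, error position = 14, corrected codeword c = 101000000000101

Compute s = H r^T mod 2 one row at a time:
  s_1 = 0 + 0 + 0 + 0 + 0 + 1 + 1 + 1 = 3 ≡ 1 (mod 2).
  s_2 = 0 + 0 + 0 + 0 + 0 + 1 + 1 + 1 = 3 ≡ 1 (mod 2).
  s_3 = 0 + 1 + 0 + 0 + 0 + 0 + 1 + 1 = 3 ≡ 1 (mod 2).
  s_4 = 1 + 1 + 0 + 0 + 0 + 0 + 1 + 1 = 4 ≡ 0 (mod 2).
s = (1, 1, 1, 0)^T — this equals column 14 of H (binary 1110), so error is at position 14.
Correct: flip bit 14 of r = 101000000000111 to get c = 101000000000101.


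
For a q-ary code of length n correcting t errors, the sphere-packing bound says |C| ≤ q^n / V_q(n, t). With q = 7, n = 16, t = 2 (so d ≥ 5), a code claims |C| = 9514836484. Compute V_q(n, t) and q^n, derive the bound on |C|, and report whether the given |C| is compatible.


V_q(n, t) = 4417, q^n = 33232930569601, Hamming bound = 7523869270, |C| = 9514836484 > bound (violated).

Step 1: Compute V_q(n, t) = Σ_{j=0}^2 C(n, j) (q−1)^j.
  j = 0: C(16,0)·(6)^0 = 1·1 = 1.
  j = 1: C(16,1)·(6)^1 = 16·6 = 96.
  j = 2: C(16,2)·(6)^2 = 120·36 = 4320.
  V_q(n, t) = 1 + 96 + 4320 = 4417.
Step 2: q^n = 7^16 = 33232930569601.
Step 3: Hamming bound ⌊q^n / V_q(n,t)⌋ = ⌊33232930569601/4417⌋ = 7523869270.
Step 4: Compare |C| = 9514836484 to 7523869270: violated.
The claimed |C| lies above the Hamming bound, so no 7-ary code of length 16 with d ≥ 5 can have 9514836484 codewords.


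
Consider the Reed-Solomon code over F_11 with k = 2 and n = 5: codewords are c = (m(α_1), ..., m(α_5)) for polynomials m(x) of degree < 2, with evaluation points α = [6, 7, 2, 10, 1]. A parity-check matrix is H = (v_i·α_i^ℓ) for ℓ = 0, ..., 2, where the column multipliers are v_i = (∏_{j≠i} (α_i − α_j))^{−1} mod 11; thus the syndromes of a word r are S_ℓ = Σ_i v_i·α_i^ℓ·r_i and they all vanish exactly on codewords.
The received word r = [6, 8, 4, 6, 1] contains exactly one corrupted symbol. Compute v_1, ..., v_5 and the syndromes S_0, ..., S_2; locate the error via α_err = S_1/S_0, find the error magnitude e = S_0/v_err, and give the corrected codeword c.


S = (4, 2, 1), error at position 1, error magnitude e = 1, c = [5, 8, 4, 6, 1].

Step 1: column multipliers v_i = (∏_{j≠i}(α_i − α_j))^{−1} mod 11.
  i = 1 (α = 6): (6−7)(6−2)(6−10)(6−1) = (−1)·4·(−4)·5 = 80 ≡ 3, so v_1 = 3^{−1} = 4 (mod 11).
  i = 2 (α = 7): (7−6)(7−2)(7−10)(7−1) = 1·5·(−3)·6 = −90 ≡ 9, so v_2 = 9^{−1} = 5 (mod 11).
  i = 3 (α = 2): (2−6)(2−7)(2−10)(2−1) = (−4)·(−5)·(−8)·1 = −160 ≡ 5, so v_3 = 5^{−1} = 9 (mod 11).
  i = 4 (α = 10): (10−6)(10−7)(10−2)(10−1) = 4·3·8·9 = 864 ≡ 6, so v_4 = 6^{−1} = 2 (mod 11).
  i = 5 (α = 1): (1−6)(1−7)(1−2)(1−10) = (−5)·(−6)·(−1)·(−9) = 270 ≡ 6, so v_5 = 6^{−1} = 2 (mod 11).
  v = [4, 5, 9, 2, 2].
Step 2: syndromes of r = [6, 8, 4, 6, 1] (all sums mod 11).
  S_0 = Σ v_i r_i = 4·6 + 5·8 + 9·4 + 2·6 + 2·1 = 114 ≡ 4.
  S_1 = Σ v_i α_i r_i = 4·6·6 + 5·7·8 + 9·2·4 + 2·10·6 + 2·1·1 = 618 ≡ 2.
  α_i^2 mod 11 = [3, 5, 4, 1, 1].
  S_2 = Σ v_i α_i^2 r_i = 4·3·6 + 5·5·8 + 9·4·4 + 2·1·6 + 2·1·1 = 430 ≡ 1.
  S = (4, 2, 1) ≠ 0, so r is not a codeword (an error is present).
Step 3: locate the error. For a single error e at position i, S_ℓ = v_i·e·α_i^ℓ, so α_err = S_1/S_0.
  S_0^{−1} = 4^{−1} = 3 (mod 11), so α_err = 2·3 = 6 ≡ 6 = α_1. Error position i = 1.
  Consistency check: S_2/S_1 = 1·6 = 6 ≡ 6 = α_err ✓ (single-error assumption holds).
Step 4: error magnitude e = S_0/v_1 = S_0·∏_{j≠1}(α_1 − α_j) = 4·3 = 12 ≡ 1 (mod 11).
Step 5: correct position 1: c_1 = r_1 − e = 6 − 1 ≡ 5 (mod 11). Hence c = [5, 8, 4, 6, 1].
  Check: interpolating c through the α_i gives m(x) = 9 + 3·x (degree < 2) with m(α_i) = c_i for every i, so c is indeed a codeword.


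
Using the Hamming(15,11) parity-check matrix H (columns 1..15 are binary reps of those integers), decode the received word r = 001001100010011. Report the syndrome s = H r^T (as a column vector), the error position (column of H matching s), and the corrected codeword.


s = (1, 0, 0, 0)^T, error position = 8, corrected codeword c = 001001110010011

Compute s = H r^T mod 2 one row at a time:
  s_1 = 0 + 0 + 0 + 1 + 0 + 0 + 1 + 1 = 3 ≡ 1 (mod 2).
  s_2 = 0 + 0 + 1 + 1 + 0 + 0 + 1 + 1 = 4 ≡ 0 (mod 2).
  s_3 = 0 + 1 + 1 + 1 + 0 + 1 + 1 + 1 = 6 ≡ 0 (mod 2).
  s_4 = 0 + 1 + 0 + 1 + 0 + 1 + 0 + 1 = 4 ≡ 0 (mod 2).
s = (1, 0, 0, 0)^T — this equals column 8 of H (binary 1000), so error is at position 8.
Correct: flip bit 8 of r = 001001100010011 to get c = 001001110010011.


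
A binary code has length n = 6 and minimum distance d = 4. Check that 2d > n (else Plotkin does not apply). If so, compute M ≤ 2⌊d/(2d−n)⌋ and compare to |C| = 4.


Plotkin bound M ≤ 4; given |C| = 4 ≤ bound (satisfied).

Check applicability: 2d = 8, n = 6.
2d − n = 2 > 0, so Plotkin applies.
Compute d/(2d−n) = 4/2 ≈ 2.0000.
⌊d/(2d−n)⌋ = 2.
Plotkin bound: M ≤ 2·2 = 4.
Given |C| = 4, check: satisfied.
This |C| is at the Plotkin bound.


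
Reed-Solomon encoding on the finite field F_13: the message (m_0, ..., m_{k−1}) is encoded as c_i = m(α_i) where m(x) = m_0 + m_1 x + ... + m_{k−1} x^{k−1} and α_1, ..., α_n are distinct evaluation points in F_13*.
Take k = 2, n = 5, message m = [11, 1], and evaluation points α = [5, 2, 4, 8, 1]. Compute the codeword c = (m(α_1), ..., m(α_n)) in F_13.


c = [3, 0, 2, 6, 12]

Message polynomial: m(x) = 11 + 1·x (mod 13).
For each evaluation point α_i, compute m(α_i) mod 13:
  α_1 = 5: Horner steps 1 → 3, so m(5) = 3.
  α_2 = 2: Horner steps 1 → 0, so m(2) = 0.
  α_3 = 4: Horner steps 1 → 2, so m(4) = 2.
  α_4 = 8: Horner steps 1 → 6, so m(8) = 6.
  α_5 = 1: Horner steps 1 → 12, so m(1) = 12.
Codeword c = [3, 0, 2, 6, 12] ∈ F_13^5.


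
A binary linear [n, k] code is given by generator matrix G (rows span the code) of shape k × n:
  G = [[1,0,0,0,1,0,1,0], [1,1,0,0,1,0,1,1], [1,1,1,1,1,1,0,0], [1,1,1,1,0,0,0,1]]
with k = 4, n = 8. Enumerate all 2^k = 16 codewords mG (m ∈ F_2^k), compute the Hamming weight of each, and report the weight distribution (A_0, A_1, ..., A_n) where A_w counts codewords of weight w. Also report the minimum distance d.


Weight distribution: A_0 = 1, A_2 = 1, A_3 = 4, A_4 = 3, A_5 = 4, A_6 = 3. Minimum distance d = 2.

Enumerate all 2^4 = 16 messages m ∈ F_2^4.
For each, compute codeword c = mG in F_2^8, then tally its weight.
  m = 0000 → c = 00000000, weight = 0.
  m = 1000 → c = 10001010, weight = 3.
  m = 0100 → c = 11001011, weight = 5.
  m = 1100 → c = 01000001, weight = 2.
  m = 0010 → c = 11111100, weight = 6.
  m = 1010 → c = 01110110, weight = 5.
  m = 0110 → c = 00110111, weight = 5.
  m = 1110 → c = 10111101, weight = 6.
  m = 0001 → c = 11110001, weight = 5.
  m = 1001 → c = 01111011, weight = 6.
  m = 0101 → c = 00111010, weight = 4.
  m = 1101 → c = 10110000, weight = 3.
  m = 0011 → c = 00001101, weight = 3.
  m = 1011 → c = 10000111, weight = 4.
  m = 0111 → c = 11000110, weight = 4.
  m = 1111 → c = 01001100, weight = 3.
Tally weights:
  weight 0: 1 codewords.
  weight 2: 1 codewords.
  weight 3: 4 codewords.
  weight 4: 3 codewords.
  weight 5: 4 codewords.
  weight 6: 3 codewords.
Minimum distance d = smallest w > 0 with A_w > 0 = 2.
Sanity: Σ A_w = 16 = 2^4 = 16 ✓.


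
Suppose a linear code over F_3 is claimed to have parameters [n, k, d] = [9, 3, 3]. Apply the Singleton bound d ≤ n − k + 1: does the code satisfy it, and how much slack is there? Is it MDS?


Singleton RHS = n − k + 1 = 7, slack = 4, bound satisfied, not MDS.

Singleton bound: d ≤ n − k + 1.
Here n = 9, k = 3, so n − k + 1 = 7.
Given d = 3, check d ≤ 7: YES.
Slack = (n − k + 1) − d = 4.
The code is NOT MDS (slack = 4 > 0).
Description: the claimed parameters are [9, 3, 3]_3; such a code would be non-MDS.


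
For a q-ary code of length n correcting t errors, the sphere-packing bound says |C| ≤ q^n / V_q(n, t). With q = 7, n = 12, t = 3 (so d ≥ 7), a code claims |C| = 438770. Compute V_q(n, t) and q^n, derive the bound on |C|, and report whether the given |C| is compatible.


V_q(n, t) = 49969, q^n = 13841287201, Hamming bound = 276997, |C| = 438770 > bound (violated).

Step 1: Compute V_q(n, t) = Σ_{j=0}^3 C(n, j) (q−1)^j.
  j = 0: C(12,0)·(6)^0 = 1·1 = 1.
  j = 1: C(12,1)·(6)^1 = 12·6 = 72.
  j = 2: C(12,2)·(6)^2 = 66·36 = 2376.
  j = 3: C(12,3)·(6)^3 = 220·216 = 47520.
  V_q(n, t) = 1 + 72 + 2376 + 47520 = 49969.
Step 2: q^n = 7^12 = 13841287201.
Step 3: Hamming bound ⌊q^n / V_q(n,t)⌋ = ⌊13841287201/49969⌋ = 276997.
Step 4: Compare |C| = 438770 to 276997: violated.
The claimed |C| lies above the Hamming bound, so no 7-ary code of length 12 with d ≥ 7 can have 438770 codewords.


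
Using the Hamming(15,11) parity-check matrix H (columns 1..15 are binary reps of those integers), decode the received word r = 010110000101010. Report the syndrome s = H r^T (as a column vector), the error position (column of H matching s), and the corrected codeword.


s = (1, 0, 1, 1)^T, error position = 11, corrected codeword c = 010110000111010

Compute s = H r^T mod 2 one row at a time:
  s_1 = 0 + 0 + 1 + 0 + 1 + 0 + 1 + 0 = 3 ≡ 1 (mod 2).
  s_2 = 1 + 1 + 0 + 0 + 1 + 0 + 1 + 0 = 4 ≡ 0 (mod 2).
  s_3 = 1 + 0 + 0 + 0 + 1 + 0 + 1 + 0 = 3 ≡ 1 (mod 2).
  s_4 = 0 + 0 + 1 + 0 + 0 + 0 + 0 + 0 = 1 ≡ 1 (mod 2).
s = (1, 0, 1, 1)^T — this equals column 11 of H (binary 1011), so error is at position 11.
Correct: flip bit 11 of r = 010110000101010 to get c = 010110000111010.


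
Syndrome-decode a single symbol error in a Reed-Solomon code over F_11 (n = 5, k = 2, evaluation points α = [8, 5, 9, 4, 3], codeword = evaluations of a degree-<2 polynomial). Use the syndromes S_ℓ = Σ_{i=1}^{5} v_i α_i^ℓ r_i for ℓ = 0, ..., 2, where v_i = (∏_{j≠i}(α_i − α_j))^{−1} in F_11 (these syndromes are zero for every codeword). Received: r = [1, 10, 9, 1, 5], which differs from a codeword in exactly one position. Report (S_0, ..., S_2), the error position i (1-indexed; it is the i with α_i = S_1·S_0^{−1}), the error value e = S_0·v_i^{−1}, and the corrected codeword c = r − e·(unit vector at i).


S = (5, 9, 3), error at position 4, error magnitude e = 10, c = [1, 10, 9, 2, 5].

Step 1: column multipliers v_i = (∏_{j≠i}(α_i − α_j))^{−1} mod 11.
  i = 1 (α = 8): (8−5)(8−9)(8−4)(8−3) = 3·(−1)·4·5 = −60 ≡ 6, so v_1 = 6^{−1} = 2 (mod 11).
  i = 2 (α = 5): (5−8)(5−9)(5−4)(5−3) = (−3)·(−4)·1·2 = 24 ≡ 2, so v_2 = 2^{−1} = 6 (mod 11).
  i = 3 (α = 9): (9−8)(9−5)(9−4)(9−3) = 1·4·5·6 = 120 ≡ 10, so v_3 = 10^{−1} = 10 (mod 11).
  i = 4 (α = 4): (4−8)(4−5)(4−9)(4−3) = (−4)·(−1)·(−5)·1 = −20 ≡ 2, so v_4 = 2^{−1} = 6 (mod 11).
  i = 5 (α = 3): (3−8)(3−5)(3−9)(3−4) = (−5)·(−2)·(−6)·(−1) = 60 ≡ 5, so v_5 = 5^{−1} = 9 (mod 11).
  v = [2, 6, 10, 6, 9].
Step 2: syndromes of r = [1, 10, 9, 1, 5] (all sums mod 11).
  S_0 = Σ v_i r_i = 2·1 + 6·10 + 10·9 + 6·1 + 9·5 = 203 ≡ 5.
  S_1 = Σ v_i α_i r_i = 2·8·1 + 6·5·10 + 10·9·9 + 6·4·1 + 9·3·5 = 1285 ≡ 9.
  α_i^2 mod 11 = [9, 3, 4, 5, 9].
  S_2 = Σ v_i α_i^2 r_i = 2·9·1 + 6·3·10 + 10·4·9 + 6·5·1 + 9·9·5 = 993 ≡ 3.
  S = (5, 9, 3) ≠ 0, so r is not a codeword (an error is present).
Step 3: locate the error. For a single error e at position i, S_ℓ = v_i·e·α_i^ℓ, so α_err = S_1/S_0.
  S_0^{−1} = 5^{−1} = 9 (mod 11), so α_err = 9·9 = 81 ≡ 4 = α_4. Error position i = 4.
  Consistency check: S_2/S_1 = 3·5 = 15 ≡ 4 = α_err ✓ (single-error assumption holds).
Step 4: error magnitude e = S_0/v_4 = S_0·∏_{j≠4}(α_4 − α_j) = 5·2 = 10 ≡ 10 (mod 11).
Step 5: correct position 4: c_4 = r_4 − e = 1 − 10 ≡ 2 (mod 11). Hence c = [1, 10, 9, 2, 5].
  Check: interpolating c through the α_i gives m(x) = 3 + 8·x (degree < 2) with m(α_i) = c_i for every i, so c is indeed a codeword.


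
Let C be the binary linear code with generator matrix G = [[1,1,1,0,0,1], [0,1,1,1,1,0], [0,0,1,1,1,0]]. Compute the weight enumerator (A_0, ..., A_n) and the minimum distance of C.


Weight distribution: A_0 = 1, A_1 = 1, A_3 = 2, A_4 = 3, A_5 = 1. Minimum distance d = 1.

Enumerate all 2^3 = 8 messages m ∈ F_2^3.
For each, compute codeword c = mG in F_2^6, then tally its weight.
  m = 000 → c = 000000, weight = 0.
  m = 100 → c = 111001, weight = 4.
  m = 010 → c = 011110, weight = 4.
  m = 110 → c = 100111, weight = 4.
  m = 001 → c = 001110, weight = 3.
  m = 101 → c = 110111, weight = 5.
  m = 011 → c = 010000, weight = 1.
  m = 111 → c = 101001, weight = 3.
Tally weights:
  weight 0: 1 codewords.
  weight 1: 1 codewords.
  weight 3: 2 codewords.
  weight 4: 3 codewords.
  weight 5: 1 codewords.
Minimum distance d = smallest w > 0 with A_w > 0 = 1.
Sanity: Σ A_w = 8 = 2^3 = 8 ✓.


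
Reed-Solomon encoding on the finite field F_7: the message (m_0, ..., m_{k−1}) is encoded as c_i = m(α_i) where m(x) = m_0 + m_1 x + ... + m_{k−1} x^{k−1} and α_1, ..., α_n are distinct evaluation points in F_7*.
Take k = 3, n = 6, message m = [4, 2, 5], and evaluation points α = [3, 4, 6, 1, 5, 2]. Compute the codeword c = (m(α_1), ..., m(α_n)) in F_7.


c = [6, 1, 0, 4, 6, 0]

Message polynomial: m(x) = 4 + 2·x + 5·x^2 (mod 7).
For each evaluation point α_i, compute m(α_i) mod 7:
  α_1 = 3: Horner steps 5 → 3 → 6, so m(3) = 6.
  α_2 = 4: Horner steps 5 → 1 → 1, so m(4) = 1.
  α_3 = 6: Horner steps 5 → 4 → 0, so m(6) = 0.
  α_4 = 1: Horner steps 5 → 0 → 4, so m(1) = 4.
  α_5 = 5: Horner steps 5 → 6 → 6, so m(5) = 6.
  α_6 = 2: Horner steps 5 → 5 → 0, so m(2) = 0.
Codeword c = [6, 1, 0, 4, 6, 0] ∈ F_7^6.


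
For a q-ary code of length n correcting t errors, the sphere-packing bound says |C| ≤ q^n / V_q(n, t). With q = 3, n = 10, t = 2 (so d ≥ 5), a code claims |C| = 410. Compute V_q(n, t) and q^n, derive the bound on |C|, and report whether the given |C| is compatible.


V_q(n, t) = 201, q^n = 59049, Hamming bound = 293, |C| = 410 > bound (violated).

Step 1: Compute V_q(n, t) = Σ_{j=0}^2 C(n, j) (q−1)^j.
  j = 0: C(10,0)·(2)^0 = 1·1 = 1.
  j = 1: C(10,1)·(2)^1 = 10·2 = 20.
  j = 2: C(10,2)·(2)^2 = 45·4 = 180.
  V_q(n, t) = 1 + 20 + 180 = 201.
Step 2: q^n = 3^10 = 59049.
Step 3: Hamming bound ⌊q^n / V_q(n,t)⌋ = ⌊59049/201⌋ = 293.
Step 4: Compare |C| = 410 to 293: violated.
The claimed |C| lies above the Hamming bound, so no 3-ary code of length 10 with d ≥ 5 can have 410 codewords.


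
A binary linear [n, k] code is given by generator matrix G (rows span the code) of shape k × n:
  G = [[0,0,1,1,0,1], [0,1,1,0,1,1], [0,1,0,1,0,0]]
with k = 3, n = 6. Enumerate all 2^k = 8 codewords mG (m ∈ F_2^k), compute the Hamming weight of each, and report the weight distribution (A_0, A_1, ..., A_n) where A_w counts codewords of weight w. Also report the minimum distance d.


Weight distribution: A_0 = 1, A_1 = 1, A_2 = 1, A_3 = 3, A_4 = 2. Minimum distance d = 1.

Enumerate all 2^3 = 8 messages m ∈ F_2^3.
For each, compute codeword c = mG in F_2^6, then tally its weight.
  m = 000 → c = 000000, weight = 0.
  m = 100 → c = 001101, weight = 3.
  m = 010 → c = 011011, weight = 4.
  m = 110 → c = 010110, weight = 3.
  m = 001 → c = 010100, weight = 2.
  m = 101 → c = 011001, weight = 3.
  m = 011 → c = 001111, weight = 4.
  m = 111 → c = 000010, weight = 1.
Tally weights:
  weight 0: 1 codewords.
  weight 1: 1 codewords.
  weight 2: 1 codewords.
  weight 3: 3 codewords.
  weight 4: 2 codewords.
Minimum distance d = smallest w > 0 with A_w > 0 = 1.
Sanity: Σ A_w = 8 = 2^3 = 8 ✓.


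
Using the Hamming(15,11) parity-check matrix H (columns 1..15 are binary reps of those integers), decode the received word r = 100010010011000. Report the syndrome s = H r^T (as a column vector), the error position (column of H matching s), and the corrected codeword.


s = (1, 0, 1, 1)^T, error position = 11, corrected codeword c = 100010010001000

Compute s = H r^T mod 2 one row at a time:
  s_1 = 1 + 0 + 0 + 1 + 1 + 0 + 0 + 0 = 3 ≡ 1 (mod 2).
  s_2 = 0 + 1 + 0 + 0 + 1 + 0 + 0 + 0 = 2 ≡ 0 (mod 2).
  s_3 = 0 + 0 + 0 + 0 + 0 + 1 + 0 + 0 = 1 ≡ 1 (mod 2).
  s_4 = 1 + 0 + 1 + 0 + 0 + 1 + 0 + 0 = 3 ≡ 1 (mod 2).
s = (1, 0, 1, 1)^T — this equals column 11 of H (binary 1011), so error is at position 11.
Correct: flip bit 11 of r = 100010010011000 to get c = 100010010001000.


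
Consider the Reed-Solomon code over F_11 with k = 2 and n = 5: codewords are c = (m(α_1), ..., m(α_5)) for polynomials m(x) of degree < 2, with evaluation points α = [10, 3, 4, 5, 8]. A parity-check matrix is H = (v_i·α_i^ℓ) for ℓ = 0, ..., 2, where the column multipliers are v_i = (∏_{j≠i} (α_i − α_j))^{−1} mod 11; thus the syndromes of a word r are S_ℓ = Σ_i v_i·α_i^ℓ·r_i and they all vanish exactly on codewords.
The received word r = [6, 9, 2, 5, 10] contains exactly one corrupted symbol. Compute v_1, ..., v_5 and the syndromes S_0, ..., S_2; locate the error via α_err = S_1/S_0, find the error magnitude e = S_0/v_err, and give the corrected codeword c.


S = (8, 10, 7), error at position 3, error magnitude e = 6, c = [6, 9, 7, 5, 10].

Step 1: column multipliers v_i = (∏_{j≠i}(α_i − α_j))^{−1} mod 11.
  i = 1 (α = 10): (10−3)(10−4)(10−5)(10−8) = 7·6·5·2 = 420 ≡ 2, so v_1 = 2^{−1} = 6 (mod 11).
  i = 2 (α = 3): (3−10)(3−4)(3−5)(3−8) = (−7)·(−1)·(−2)·(−5) = 70 ≡ 4, so v_2 = 4^{−1} = 3 (mod 11).
  i = 3 (α = 4): (4−10)(4−3)(4−5)(4−8) = (−6)·1·(−1)·(−4) = −24 ≡ 9, so v_3 = 9^{−1} = 5 (mod 11).
  i = 4 (α = 5): (5−10)(5−3)(5−4)(5−8) = (−5)·2·1·(−3) = 30 ≡ 8, so v_4 = 8^{−1} = 7 (mod 11).
  i = 5 (α = 8): (8−10)(8−3)(8−4)(8−5) = (−2)·5·4·3 = −120 ≡ 1, so v_5 = 1^{−1} = 1 (mod 11).
  v = [6, 3, 5, 7, 1].
Step 2: syndromes of r = [6, 9, 2, 5, 10] (all sums mod 11).
  S_0 = Σ v_i r_i = 6·6 + 3·9 + 5·2 + 7·5 + 1·10 = 118 ≡ 8.
  S_1 = Σ v_i α_i r_i = 6·10·6 + 3·3·9 + 5·4·2 + 7·5·5 + 1·8·10 = 736 ≡ 10.
  α_i^2 mod 11 = [1, 9, 5, 3, 9].
  S_2 = Σ v_i α_i^2 r_i = 6·1·6 + 3·9·9 + 5·5·2 + 7·3·5 + 1·9·10 = 524 ≡ 7.
  S = (8, 10, 7) ≠ 0, so r is not a codeword (an error is present).
Step 3: locate the error. For a single error e at position i, S_ℓ = v_i·e·α_i^ℓ, so α_err = S_1/S_0.
  S_0^{−1} = 8^{−1} = 7 (mod 11), so α_err = 10·7 = 70 ≡ 4 = α_3. Error position i = 3.
  Consistency check: S_2/S_1 = 7·10 = 70 ≡ 4 = α_err ✓ (single-error assumption holds).
Step 4: error magnitude e = S_0/v_3 = S_0·∏_{j≠3}(α_3 − α_j) = 8·9 = 72 ≡ 6 (mod 11).
Step 5: correct position 3: c_3 = r_3 − e = 2 − 6 ≡ 7 (mod 11). Hence c = [6, 9, 7, 5, 10].
  Check: interpolating c through the α_i gives m(x) = 4 + 9·x (degree < 2) with m(α_i) = c_i for every i, so c is indeed a codeword.


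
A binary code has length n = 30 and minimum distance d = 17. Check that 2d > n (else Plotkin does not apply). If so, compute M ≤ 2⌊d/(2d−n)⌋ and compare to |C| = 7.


Plotkin bound M ≤ 8; given |C| = 7 ≤ bound (satisfied).

Check applicability: 2d = 34, n = 30.
2d − n = 4 > 0, so Plotkin applies.
Compute d/(2d−n) = 17/4 ≈ 4.2500.
⌊d/(2d−n)⌋ = 4.
Plotkin bound: M ≤ 2·4 = 8.
Given |C| = 7, check: satisfied.
This |C| is below the Plotkin bound.


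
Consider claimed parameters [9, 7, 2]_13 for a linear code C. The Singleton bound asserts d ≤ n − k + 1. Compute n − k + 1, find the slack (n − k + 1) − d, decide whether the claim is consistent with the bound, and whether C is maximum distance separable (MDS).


Singleton RHS = n − k + 1 = 3, slack = 1, bound satisfied, not MDS.

Singleton bound: d ≤ n − k + 1.
Here n = 9, k = 7, so n − k + 1 = 3.
Given d = 2, check d ≤ 3: YES.
Slack = (n − k + 1) − d = 1.
The code is NOT MDS (slack = 1 > 0).
Description: the claimed parameters are [9, 7, 2]_13; such a code would be non-MDS.


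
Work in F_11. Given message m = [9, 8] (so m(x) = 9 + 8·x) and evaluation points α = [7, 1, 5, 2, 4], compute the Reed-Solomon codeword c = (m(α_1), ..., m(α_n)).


c = [10, 6, 5, 3, 8]

Message polynomial: m(x) = 9 + 8·x (mod 11).
For each evaluation point α_i, compute m(α_i) mod 11:
  α_1 = 7: Horner steps 8 → 10, so m(7) = 10.
  α_2 = 1: Horner steps 8 → 6, so m(1) = 6.
  α_3 = 5: Horner steps 8 → 5, so m(5) = 5.
  α_4 = 2: Horner steps 8 → 3, so m(2) = 3.
  α_5 = 4: Horner steps 8 → 8, so m(4) = 8.
Codeword c = [10, 6, 5, 3, 8] ∈ F_11^5.


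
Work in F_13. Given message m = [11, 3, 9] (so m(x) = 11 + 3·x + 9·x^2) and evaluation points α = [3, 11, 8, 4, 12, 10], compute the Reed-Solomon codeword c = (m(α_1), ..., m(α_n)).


c = [10, 2, 0, 11, 4, 5]

Message polynomial: m(x) = 11 + 3·x + 9·x^2 (mod 13).
For each evaluation point α_i, compute m(α_i) mod 13:
  α_1 = 3: Horner steps 9 → 4 → 10, so m(3) = 10.
  α_2 = 11: Horner steps 9 → 11 → 2, so m(11) = 2.
  α_3 = 8: Horner steps 9 → 10 → 0, so m(8) = 0.
  α_4 = 4: Horner steps 9 → 0 → 11, so m(4) = 11.
  α_5 = 12: Horner steps 9 → 7 → 4, so m(12) = 4.
  α_6 = 10: Horner steps 9 → 2 → 5, so m(10) = 5.
Codeword c = [10, 2, 0, 11, 4, 5] ∈ F_13^6.


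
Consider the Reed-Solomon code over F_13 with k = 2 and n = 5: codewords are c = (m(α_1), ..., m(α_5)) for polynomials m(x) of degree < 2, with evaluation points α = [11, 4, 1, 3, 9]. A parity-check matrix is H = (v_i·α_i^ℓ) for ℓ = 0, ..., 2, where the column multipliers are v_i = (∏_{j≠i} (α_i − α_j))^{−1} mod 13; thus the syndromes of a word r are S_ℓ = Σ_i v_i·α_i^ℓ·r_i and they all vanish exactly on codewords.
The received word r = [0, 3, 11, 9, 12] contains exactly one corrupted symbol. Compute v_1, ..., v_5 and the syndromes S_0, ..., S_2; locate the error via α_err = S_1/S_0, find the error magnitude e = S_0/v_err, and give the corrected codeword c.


S = (10, 10, 10), error at position 3, error magnitude e = 3, c = [0, 3, 8, 9, 12].

Step 1: column multipliers v_i = (∏_{j≠i}(α_i − α_j))^{−1} mod 13.
  i = 1 (α = 11): (11−4)(11−1)(11−3)(11−9) = 7·10·8·2 = 1120 ≡ 2, so v_1 = 2^{−1} = 7 (mod 13).
  i = 2 (α = 4): (4−11)(4−1)(4−3)(4−9) = (−7)·3·1·(−5) = 105 ≡ 1, so v_2 = 1^{−1} = 1 (mod 13).
  i = 3 (α = 1): (1−11)(1−4)(1−3)(1−9) = (−10)·(−3)·(−2)·(−8) = 480 ≡ 12, so v_3 = 12^{−1} = 12 (mod 13).
  i = 4 (α = 3): (3−11)(3−4)(3−1)(3−9) = (−8)·(−1)·2·(−6) = −96 ≡ 8, so v_4 = 8^{−1} = 5 (mod 13).
  i = 5 (α = 9): (9−11)(9−4)(9−1)(9−3) = (−2)·5·8·6 = −480 ≡ 1, so v_5 = 1^{−1} = 1 (mod 13).
  v = [7, 1, 12, 5, 1].
Step 2: syndromes of r = [0, 3, 11, 9, 12] (all sums mod 13).
  S_0 = Σ v_i r_i = 7·0 + 1·3 + 12·11 + 5·9 + 1·12 = 192 ≡ 10.
  S_1 = Σ v_i α_i r_i = 7·11·0 + 1·4·3 + 12·1·11 + 5·3·9 + 1·9·12 = 387 ≡ 10.
  α_i^2 mod 13 = [4, 3, 1, 9, 3].
  S_2 = Σ v_i α_i^2 r_i = 7·4·0 + 1·3·3 + 12·1·11 + 5·9·9 + 1·3·12 = 582 ≡ 10.
  S = (10, 10, 10) ≠ 0, so r is not a codeword (an error is present).
Step 3: locate the error. For a single error e at position i, S_ℓ = v_i·e·α_i^ℓ, so α_err = S_1/S_0.
  S_0^{−1} = 10^{−1} = 4 (mod 13), so α_err = 10·4 = 40 ≡ 1 = α_3. Error position i = 3.
  Consistency check: S_2/S_1 = 10·4 = 40 ≡ 1 = α_err ✓ (single-error assumption holds).
Step 4: error magnitude e = S_0/v_3 = S_0·∏_{j≠3}(α_3 − α_j) = 10·12 = 120 ≡ 3 (mod 13).
Step 5: correct position 3: c_3 = r_3 − e = 11 − 3 ≡ 8 (mod 13). Hence c = [0, 3, 8, 9, 12].
  Check: interpolating c through the α_i gives m(x) = 1 + 7·x (degree < 2) with m(α_i) = c_i for every i, so c is indeed a codeword.


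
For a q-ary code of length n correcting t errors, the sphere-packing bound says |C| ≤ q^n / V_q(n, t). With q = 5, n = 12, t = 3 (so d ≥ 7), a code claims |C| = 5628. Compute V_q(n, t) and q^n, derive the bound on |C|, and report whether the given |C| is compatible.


V_q(n, t) = 15185, q^n = 244140625, Hamming bound = 16077, |C| = 5628 ≤ bound (satisfied).

Step 1: Compute V_q(n, t) = Σ_{j=0}^3 C(n, j) (q−1)^j.
  j = 0: C(12,0)·(4)^0 = 1·1 = 1.
  j = 1: C(12,1)·(4)^1 = 12·4 = 48.
  j = 2: C(12,2)·(4)^2 = 66·16 = 1056.
  j = 3: C(12,3)·(4)^3 = 220·64 = 14080.
  V_q(n, t) = 1 + 48 + 1056 + 14080 = 15185.
Step 2: q^n = 5^12 = 244140625.
Step 3: Hamming bound ⌊q^n / V_q(n,t)⌋ = ⌊244140625/15185⌋ = 16077.
Step 4: Compare |C| = 5628 to 16077: satisfied.
The claimed |C| lies below the Hamming bound.


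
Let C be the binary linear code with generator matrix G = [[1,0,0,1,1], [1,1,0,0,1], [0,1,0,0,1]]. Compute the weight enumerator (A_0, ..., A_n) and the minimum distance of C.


Weight distribution: A_0 = 1, A_1 = 1, A_2 = 3, A_3 = 3. Minimum distance d = 1.

Enumerate all 2^3 = 8 messages m ∈ F_2^3.
For each, compute codeword c = mG in F_2^5, then tally its weight.
  m = 000 → c = 00000, weight = 0.
  m = 100 → c = 10011, weight = 3.
  m = 010 → c = 11001, weight = 3.
  m = 110 → c = 01010, weight = 2.
  m = 001 → c = 01001, weight = 2.
  m = 101 → c = 11010, weight = 3.
  m = 011 → c = 10000, weight = 1.
  m = 111 → c = 00011, weight = 2.
Tally weights:
  weight 0: 1 codewords.
  weight 1: 1 codewords.
  weight 2: 3 codewords.
  weight 3: 3 codewords.
Minimum distance d = smallest w > 0 with A_w > 0 = 1.
Sanity: Σ A_w = 8 = 2^3 = 8 ✓.


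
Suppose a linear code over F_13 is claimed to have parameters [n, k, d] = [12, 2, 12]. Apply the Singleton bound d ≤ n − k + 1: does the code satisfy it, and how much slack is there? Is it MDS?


Singleton RHS = n − k + 1 = 11, slack = -1, bound violated (no such code; not MDS).

Singleton bound: d ≤ n − k + 1.
Here n = 12, k = 2, so n − k + 1 = 11.
Given d = 12, check d ≤ 11: NO.
Slack = (n − k + 1) − d = -1.
The slack is negative: d = 12 exceeds n − k + 1 = 11 by 1, so the Singleton bound is violated and no linear [12, 2, 12]_13 code can exist. In particular it is not MDS (MDS requires d = n − k + 1 exactly).
Description: the claimed parameters are [12, 2, 12]_13; such a code would be impossible (violates the Singleton bound).


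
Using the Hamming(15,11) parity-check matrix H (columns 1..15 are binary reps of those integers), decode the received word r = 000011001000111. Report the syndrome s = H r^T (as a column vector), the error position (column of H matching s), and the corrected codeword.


s = (0, 1, 1, 0)^T, error position = 6, corrected codeword c = 000010001000111

Compute s = H r^T mod 2 one row at a time:
  s_1 = 0 + 1 + 0 + 0 + 0 + 1 + 1 + 1 = 4 ≡ 0 (mod 2).
  s_2 = 0 + 1 + 1 + 0 + 0 + 1 + 1 + 1 = 5 ≡ 1 (mod 2).
  s_3 = 0 + 0 + 1 + 0 + 0 + 0 + 1 + 1 = 3 ≡ 1 (mod 2).
  s_4 = 0 + 0 + 1 + 0 + 1 + 0 + 1 + 1 = 4 ≡ 0 (mod 2).
s = (0, 1, 1, 0)^T — this equals column 6 of H (binary 0110), so error is at position 6.
Correct: flip bit 6 of r = 000011001000111 to get c = 000010001000111.


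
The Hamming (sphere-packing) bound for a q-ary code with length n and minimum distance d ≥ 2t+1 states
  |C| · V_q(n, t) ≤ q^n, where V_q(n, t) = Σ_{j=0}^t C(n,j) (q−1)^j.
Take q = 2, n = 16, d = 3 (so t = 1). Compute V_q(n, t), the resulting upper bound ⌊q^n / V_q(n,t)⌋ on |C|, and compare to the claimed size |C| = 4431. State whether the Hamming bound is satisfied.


V_q(n, t) = 17, q^n = 65536, Hamming bound = 3855, |C| = 4431 > bound (violated).

Step 1: Compute V_q(n, t) = Σ_{j=0}^1 C(n, j) (q−1)^j.
  j = 0: C(16,0)·(1)^0 = 1·1 = 1.
  j = 1: C(16,1)·(1)^1 = 16·1 = 16.
  V_q(n, t) = 1 + 16 = 17.
Step 2: q^n = 2^16 = 65536.
Step 3: Hamming bound ⌊q^n / V_q(n,t)⌋ = ⌊65536/17⌋ = 3855.
Step 4: Compare |C| = 4431 to 3855: violated.
The claimed |C| lies above the Hamming bound, so no 2-ary code of length 16 with d ≥ 3 can have 4431 codewords.


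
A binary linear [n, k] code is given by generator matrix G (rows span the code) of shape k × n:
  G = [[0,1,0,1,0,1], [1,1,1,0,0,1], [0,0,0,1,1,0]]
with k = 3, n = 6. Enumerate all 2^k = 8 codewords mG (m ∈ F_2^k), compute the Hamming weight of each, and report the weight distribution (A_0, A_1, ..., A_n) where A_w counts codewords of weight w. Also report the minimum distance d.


Weight distribution: A_0 = 1, A_2 = 1, A_3 = 4, A_4 = 1, A_6 = 1. Minimum distance d = 2.

Enumerate all 2^3 = 8 messages m ∈ F_2^3.
For each, compute codeword c = mG in F_2^6, then tally its weight.
  m = 000 → c = 000000, weight = 0.
  m = 100 → c = 010101, weight = 3.
  m = 010 → c = 111001, weight = 4.
  m = 110 → c = 101100, weight = 3.
  m = 001 → c = 000110, weight = 2.
  m = 101 → c = 010011, weight = 3.
  m = 011 → c = 111111, weight = 6.
  m = 111 → c = 101010, weight = 3.
Tally weights:
  weight 0: 1 codewords.
  weight 2: 1 codewords.
  weight 3: 4 codewords.
  weight 4: 1 codewords.
  weight 6: 1 codewords.
Minimum distance d = smallest w > 0 with A_w > 0 = 2.
Sanity: Σ A_w = 8 = 2^3 = 8 ✓.


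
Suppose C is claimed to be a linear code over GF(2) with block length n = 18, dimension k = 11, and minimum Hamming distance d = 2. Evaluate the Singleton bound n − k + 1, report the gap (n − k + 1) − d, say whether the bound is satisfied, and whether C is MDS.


Singleton RHS = n − k + 1 = 8, slack = 6, bound satisfied, not MDS.

Singleton bound: d ≤ n − k + 1.
Here n = 18, k = 11, so n − k + 1 = 8.
Given d = 2, check d ≤ 8: YES.
Slack = (n − k + 1) − d = 6.
The code is NOT MDS (slack = 6 > 0).
Description: the claimed parameters are [18, 11, 2]_2; such a code would be non-MDS.


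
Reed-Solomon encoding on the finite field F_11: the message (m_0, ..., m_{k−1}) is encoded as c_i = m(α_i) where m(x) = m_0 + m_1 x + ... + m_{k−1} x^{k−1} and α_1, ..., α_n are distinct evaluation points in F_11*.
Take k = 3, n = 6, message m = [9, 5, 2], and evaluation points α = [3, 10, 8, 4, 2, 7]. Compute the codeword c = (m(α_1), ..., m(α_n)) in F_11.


c = [9, 6, 1, 6, 5, 10]

Message polynomial: m(x) = 9 + 5·x + 2·x^2 (mod 11).
For each evaluation point α_i, compute m(α_i) mod 11:
  α_1 = 3: Horner steps 2 → 0 → 9, so m(3) = 9.
  α_2 = 10: Horner steps 2 → 3 → 6, so m(10) = 6.
  α_3 = 8: Horner steps 2 → 10 → 1, so m(8) = 1.
  α_4 = 4: Horner steps 2 → 2 → 6, so m(4) = 6.
  α_5 = 2: Horner steps 2 → 9 → 5, so m(2) = 5.
  α_6 = 7: Horner steps 2 → 8 → 10, so m(7) = 10.
Codeword c = [9, 6, 1, 6, 5, 10] ∈ F_11^6.
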